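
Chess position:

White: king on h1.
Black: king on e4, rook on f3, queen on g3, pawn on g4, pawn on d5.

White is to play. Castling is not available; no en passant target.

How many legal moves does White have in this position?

White to move; king on h1.
In check: no.
Legal moves: none.
Count: 0.

0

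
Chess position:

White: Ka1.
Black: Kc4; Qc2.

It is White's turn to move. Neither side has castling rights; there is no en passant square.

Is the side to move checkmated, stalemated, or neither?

White to move; white king on a1.
In check: no.
King squares — b1: attacked by Qc2; a2: attacked by Qc2; b2: attacked by Qc2.
Legal moves for White: none.
Not in check and no legal moves → stalemate.

stalemate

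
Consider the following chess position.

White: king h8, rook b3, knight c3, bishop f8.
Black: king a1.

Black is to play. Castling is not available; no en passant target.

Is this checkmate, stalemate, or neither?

Black to move; black king on a1.
In check: no.
King squares — b1: attacked by Rb3; a2: attacked by Nc3; b2: attacked by Rb3.
Legal moves for Black: none.
Not in check and no legal moves → stalemate.

stalemate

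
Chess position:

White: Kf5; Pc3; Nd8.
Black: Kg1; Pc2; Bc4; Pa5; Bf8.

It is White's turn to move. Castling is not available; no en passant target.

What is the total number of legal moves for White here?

White to move; king on f5.
In check: no.
Legal moves: Nf7, Nb7, Ne6, Nc6, Kg6, Kf6, Kg5, Ke5, Kg4, Kf4, Ke4.
Count: 11.

11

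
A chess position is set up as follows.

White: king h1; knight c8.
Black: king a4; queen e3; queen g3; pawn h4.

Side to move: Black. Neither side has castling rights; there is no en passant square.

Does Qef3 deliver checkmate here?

After Qef3: white king on h1; in check: yes, from the black queen on f3.
King squares — g1: attacked by Qg3; g2: attacked by Qf3; h2: attacked by Qg3.
White has no legal moves → checkmate.

yes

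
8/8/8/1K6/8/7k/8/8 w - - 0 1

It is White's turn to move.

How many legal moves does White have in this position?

White to move; king on b5.
In check: no.
Legal moves: Kc6, Kb6, Ka6, Kc5, Ka5, Kc4, Kb4, Ka4.
Count: 8.

8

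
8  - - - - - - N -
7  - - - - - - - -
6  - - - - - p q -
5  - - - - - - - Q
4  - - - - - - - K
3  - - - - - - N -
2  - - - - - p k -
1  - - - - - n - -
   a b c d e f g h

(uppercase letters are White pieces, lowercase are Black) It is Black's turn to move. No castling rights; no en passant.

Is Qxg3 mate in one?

yes

After Qxg3: white king on h4; in check: yes, from the black queen on g3.
King squares — g3: attacked by Nf1; h3: attacked by Kg2; g4: attacked by Qg3; g5: attacked by Qg3; h5: own queen.
White has no legal moves → checkmate.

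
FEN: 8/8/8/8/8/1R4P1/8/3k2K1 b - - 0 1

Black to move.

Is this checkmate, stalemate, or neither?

Black to move; black king on d1.
In check: no.
Legal moves for Black: Ke2, Kd2, Kc2, Ke1, Kc1.
Black has 5 legal moves and is not in check → neither.

neither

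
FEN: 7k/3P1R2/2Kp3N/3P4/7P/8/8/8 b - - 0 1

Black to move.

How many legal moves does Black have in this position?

0

Black to move; king on h8.
In check: no.
Legal moves: none.
Count: 0.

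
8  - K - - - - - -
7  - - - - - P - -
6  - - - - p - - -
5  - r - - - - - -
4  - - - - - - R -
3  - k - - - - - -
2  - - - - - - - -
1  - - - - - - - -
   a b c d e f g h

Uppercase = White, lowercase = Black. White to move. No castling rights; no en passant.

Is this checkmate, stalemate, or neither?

White to move; white king on b8.
In check: yes, from the black rook on b5.
Legal moves for White: Kc8, Ka8, Kc7, Ka7.
White is in check but has 4 legal moves → neither.

neither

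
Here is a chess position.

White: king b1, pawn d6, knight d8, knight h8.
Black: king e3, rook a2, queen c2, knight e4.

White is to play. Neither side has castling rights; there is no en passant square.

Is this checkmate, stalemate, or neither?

White to move; white king on b1.
In check: yes, from the black queen on c2.
King squares — a1: attacked by Ra2; c1: attacked by Qc2; a2: attacked by Qc2; b2: attacked by Ra2; c2: attacked by Ra2.
Legal moves for White: none.
In check with no legal moves → checkmate.

checkmate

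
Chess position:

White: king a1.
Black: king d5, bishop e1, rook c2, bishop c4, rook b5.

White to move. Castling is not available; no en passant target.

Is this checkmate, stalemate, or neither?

stalemate

White to move; white king on a1.
In check: no.
King squares — b1: attacked by Rb5; a2: attacked by Rc2; b2: attacked by Rc2.
Legal moves for White: none.
Not in check and no legal moves → stalemate.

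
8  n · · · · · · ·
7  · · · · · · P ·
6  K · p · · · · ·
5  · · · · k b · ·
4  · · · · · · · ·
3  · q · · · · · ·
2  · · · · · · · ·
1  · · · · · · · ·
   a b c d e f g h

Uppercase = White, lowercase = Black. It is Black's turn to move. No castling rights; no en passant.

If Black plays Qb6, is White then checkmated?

yes

After Qb6: white king on a6; in check: yes, from the black queen on b6.
King squares — a5: attacked by Qb6; b5: attacked by Qb6; b6: attacked by Na8; a7: attacked by Qb6; b7: attacked by Qb6.
White has no legal moves → checkmate.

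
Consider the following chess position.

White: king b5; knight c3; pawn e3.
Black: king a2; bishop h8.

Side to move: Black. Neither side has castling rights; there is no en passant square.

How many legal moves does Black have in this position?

Black to move; king on a2.
In check: yes, from the white knight on c3.
Legal moves: Kb3, Ka3, Kb2, Ka1, Bxc3.
Count: 5.

5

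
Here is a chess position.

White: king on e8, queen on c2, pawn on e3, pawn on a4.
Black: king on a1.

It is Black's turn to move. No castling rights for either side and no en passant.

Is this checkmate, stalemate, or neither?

Black to move; black king on a1.
In check: no.
King squares — b1: attacked by Qc2; a2: attacked by Qc2; b2: attacked by Qc2.
Legal moves for Black: none.
Not in check and no legal moves → stalemate.

stalemate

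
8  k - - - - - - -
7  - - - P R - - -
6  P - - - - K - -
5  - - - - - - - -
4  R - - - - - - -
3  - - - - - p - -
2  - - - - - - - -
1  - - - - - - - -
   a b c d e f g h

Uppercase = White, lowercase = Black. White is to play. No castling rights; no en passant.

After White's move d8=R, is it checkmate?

yes

After d8=R: black king on a8; in check: yes, from the white rook on d8.
King squares — a7: attacked by Re7; b7: attacked by Pa6; b8: attacked by Rd8.
Black has no legal moves → checkmate.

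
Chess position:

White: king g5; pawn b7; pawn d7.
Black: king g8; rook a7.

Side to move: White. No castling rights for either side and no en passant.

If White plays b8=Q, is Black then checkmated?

After b8=Q: black king on g8; in check: yes, from the white queen on b8.
Black has 3 legal replies: Kh7, Kg7, Kf7.
In check but a legal move exists → not checkmate.

no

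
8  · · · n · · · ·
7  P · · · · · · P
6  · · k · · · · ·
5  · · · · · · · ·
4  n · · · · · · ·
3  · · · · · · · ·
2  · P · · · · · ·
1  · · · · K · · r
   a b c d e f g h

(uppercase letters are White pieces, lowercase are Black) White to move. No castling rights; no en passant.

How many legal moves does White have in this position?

White to move; king on e1.
In check: yes, from the black rook on h1.
Legal moves: Kf2, Ke2, Kd2.
Count: 3.

3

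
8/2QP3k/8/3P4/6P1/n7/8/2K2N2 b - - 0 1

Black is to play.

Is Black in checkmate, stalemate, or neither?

neither

Black to move; black king on h7.
In check: no.
Legal moves for Black: Kh8, Kg8, Kg7, Kh6, Kg6, Nb5, Nc4, Nc2, Nb1.
Black has 9 legal moves and is not in check → neither.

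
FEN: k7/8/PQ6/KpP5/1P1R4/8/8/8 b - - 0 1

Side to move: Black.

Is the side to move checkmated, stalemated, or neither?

Black to move; black king on a8.
In check: no.
King squares — a7: attacked by Qb6; b7: attacked by Pa6; b8: attacked by Qb6.
Legal moves for Black: none.
Not in check and no legal moves → stalemate.

stalemate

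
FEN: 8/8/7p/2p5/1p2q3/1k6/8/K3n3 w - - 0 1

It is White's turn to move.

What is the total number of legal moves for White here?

White to move; king on a1.
In check: no.
Legal moves: none.
Count: 0.

0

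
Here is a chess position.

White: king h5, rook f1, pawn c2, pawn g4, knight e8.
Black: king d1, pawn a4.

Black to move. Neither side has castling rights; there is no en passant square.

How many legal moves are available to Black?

Black to move; king on d1.
In check: yes, from the white rook on f1.
Legal moves: Ke2, Kd2, Kxc2.
Count: 3.

3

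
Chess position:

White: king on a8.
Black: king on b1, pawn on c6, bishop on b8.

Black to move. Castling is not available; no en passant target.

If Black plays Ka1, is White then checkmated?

no

After Ka1: white king on a8; in check: no.
White is not in check, so this cannot be checkmate.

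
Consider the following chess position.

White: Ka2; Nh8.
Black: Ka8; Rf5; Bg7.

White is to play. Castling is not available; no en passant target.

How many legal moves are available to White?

5

White to move; king on a2.
In check: no.
Legal moves: Nf7, Ng6, Kb3, Ka3, Kb1.
Count: 5.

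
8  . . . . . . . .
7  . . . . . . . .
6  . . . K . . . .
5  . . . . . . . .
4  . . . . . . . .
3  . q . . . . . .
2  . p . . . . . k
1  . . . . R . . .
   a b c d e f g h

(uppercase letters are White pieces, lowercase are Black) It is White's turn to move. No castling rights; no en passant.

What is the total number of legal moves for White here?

20

White to move; king on d6.
In check: no.
Legal moves: Ke7, Kd7, Kc7, Kc6, Ke5, Kc5, Re8, Re7, Re6, Re5, Re4, Re3, Re2+, Rh1+, Rg1, Rf1, Rd1, Rc1, Rb1, Ra1.
Count: 20.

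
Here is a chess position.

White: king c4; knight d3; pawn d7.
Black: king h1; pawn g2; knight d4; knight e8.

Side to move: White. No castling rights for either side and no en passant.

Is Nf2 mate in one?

no

After Nf2: black king on h1; in check: yes, from the white knight on f2.
Black has 2 legal replies: Kh2, Kg1.
In check but a legal move exists → not checkmate.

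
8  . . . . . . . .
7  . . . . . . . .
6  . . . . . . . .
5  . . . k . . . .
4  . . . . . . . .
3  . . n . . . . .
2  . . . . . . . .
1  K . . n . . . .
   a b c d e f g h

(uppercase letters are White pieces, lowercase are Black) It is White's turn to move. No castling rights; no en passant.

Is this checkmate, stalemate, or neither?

White to move; white king on a1.
In check: no.
King squares — b1: attacked by Nc3; a2: attacked by Nc3; b2: attacked by Nd1.
Legal moves for White: none.
Not in check and no legal moves → stalemate.

stalemate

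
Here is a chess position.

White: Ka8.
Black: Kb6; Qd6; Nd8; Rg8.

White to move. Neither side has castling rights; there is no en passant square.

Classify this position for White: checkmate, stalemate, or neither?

White to move; white king on a8.
In check: no.
King squares — a7: attacked by Kb6; b7: attacked by Kb6; b8: attacked by Qd6.
Legal moves for White: none.
Not in check and no legal moves → stalemate.

stalemate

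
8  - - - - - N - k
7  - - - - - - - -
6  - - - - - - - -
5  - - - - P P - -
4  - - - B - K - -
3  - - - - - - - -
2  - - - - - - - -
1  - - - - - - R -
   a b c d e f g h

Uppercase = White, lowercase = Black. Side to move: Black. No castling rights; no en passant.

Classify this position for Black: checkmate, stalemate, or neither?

Black to move; black king on h8.
In check: no.
King squares — g7: attacked by Rg1; h7: attacked by Nf8; g8: attacked by Rg1.
Legal moves for Black: none.
Not in check and no legal moves → stalemate.

stalemate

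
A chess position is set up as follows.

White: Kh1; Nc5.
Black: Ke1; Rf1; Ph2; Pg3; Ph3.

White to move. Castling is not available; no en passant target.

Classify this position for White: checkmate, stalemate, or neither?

White to move; white king on h1.
In check: yes, from the black rook on f1.
King squares — g1: attacked by Rf1; g2: attacked by Ph3; h2: attacked by Pg3.
Legal moves for White: none.
In check with no legal moves → checkmate.

checkmate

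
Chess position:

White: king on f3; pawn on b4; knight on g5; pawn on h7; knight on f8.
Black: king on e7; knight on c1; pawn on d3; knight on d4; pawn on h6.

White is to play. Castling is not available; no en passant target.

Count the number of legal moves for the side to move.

White to move; king on f3.
In check: yes, from the black knight on d4.
Legal moves: Kg4, Kf4, Ke4, Kg3, Ke3, Kg2, Kf2.
Count: 7.

7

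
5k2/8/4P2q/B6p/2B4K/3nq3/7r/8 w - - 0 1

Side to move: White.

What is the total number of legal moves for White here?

0

White to move; king on h4.
In check: yes, from the black rook on h2.
Legal moves: none.
Count: 0.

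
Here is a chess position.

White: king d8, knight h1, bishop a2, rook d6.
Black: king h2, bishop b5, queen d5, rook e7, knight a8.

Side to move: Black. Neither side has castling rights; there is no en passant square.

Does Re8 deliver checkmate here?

After Re8: white king on d8; in check: yes, from the black rook on e8.
King squares — c7: attacked by Na8; d7: attacked by Bb5; e7: attacked by Re8; c8: attacked by Re8; e8: attacked by Bb5.
White has no legal moves → checkmate.

yes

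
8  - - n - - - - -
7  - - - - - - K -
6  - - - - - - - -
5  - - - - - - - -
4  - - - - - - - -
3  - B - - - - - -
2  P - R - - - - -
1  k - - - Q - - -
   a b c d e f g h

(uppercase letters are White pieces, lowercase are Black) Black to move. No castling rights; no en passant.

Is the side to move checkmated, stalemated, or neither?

checkmate

Black to move; black king on a1.
In check: yes, from the white queen on e1.
King squares — b1: attacked by Qe1; a2: attacked by Rc2; b2: attacked by Rc2.
Legal moves for Black: none.
In check with no legal moves → checkmate.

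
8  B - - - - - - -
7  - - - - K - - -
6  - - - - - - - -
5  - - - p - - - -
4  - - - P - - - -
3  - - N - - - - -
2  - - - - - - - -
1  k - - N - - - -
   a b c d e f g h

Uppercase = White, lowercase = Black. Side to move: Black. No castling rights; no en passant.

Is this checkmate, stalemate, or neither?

Black to move; black king on a1.
In check: no.
King squares — b1: attacked by Nc3; a2: attacked by Nc3; b2: attacked by Nd1.
Legal moves for Black: none.
Not in check and no legal moves → stalemate.

stalemate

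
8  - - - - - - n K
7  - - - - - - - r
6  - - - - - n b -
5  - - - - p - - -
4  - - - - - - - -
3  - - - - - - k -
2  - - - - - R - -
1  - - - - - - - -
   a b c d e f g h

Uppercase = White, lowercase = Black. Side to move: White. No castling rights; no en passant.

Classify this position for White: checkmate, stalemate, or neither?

checkmate

White to move; white king on h8.
In check: yes, from the black rook on h7.
King squares — g7: attacked by Rh7; h7: attacked by Nf6; g8: attacked by Nf6.
Legal moves for White: none.
In check with no legal moves → checkmate.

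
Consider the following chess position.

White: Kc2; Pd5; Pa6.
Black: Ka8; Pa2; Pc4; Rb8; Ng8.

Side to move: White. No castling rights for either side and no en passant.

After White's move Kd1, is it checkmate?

After Kd1: black king on a8; in check: no.
Black is not in check, so this cannot be checkmate.

no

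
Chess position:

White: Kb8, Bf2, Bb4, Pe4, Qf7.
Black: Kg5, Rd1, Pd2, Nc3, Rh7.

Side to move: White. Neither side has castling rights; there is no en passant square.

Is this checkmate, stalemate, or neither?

neither

White to move; white king on b8.
In check: no.
Legal moves for White include: Kc8, Ka8, Kc7, Kb7, Ka7, Qg8+, Qf8, Qe8, Qxh7, Qg7+, Qe7+, Qd7, Qc7, Qb7, Qa7, Qg6+, Qf6+, Qe6, ... (list truncated; more exist).
White has legal moves and is not in check → neither.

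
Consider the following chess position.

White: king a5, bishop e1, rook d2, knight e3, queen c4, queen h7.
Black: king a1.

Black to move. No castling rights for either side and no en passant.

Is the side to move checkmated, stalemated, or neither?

stalemate

Black to move; black king on a1.
In check: no.
King squares — b1: attacked by Qh7; a2: attacked by Rd2; b2: attacked by Rd2.
Legal moves for Black: none.
Not in check and no legal moves → stalemate.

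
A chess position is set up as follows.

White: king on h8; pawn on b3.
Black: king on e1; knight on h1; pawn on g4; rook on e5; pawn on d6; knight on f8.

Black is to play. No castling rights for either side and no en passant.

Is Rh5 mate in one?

After Rh5: white king on h8; in check: yes, from the black rook on h5.
White has 2 legal replies: Kg8, Kg7.
In check but a legal move exists → not checkmate.

no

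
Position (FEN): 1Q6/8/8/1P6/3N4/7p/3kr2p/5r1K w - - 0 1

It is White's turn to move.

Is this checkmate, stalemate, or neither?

checkmate

White to move; white king on h1.
In check: yes, from the black rook on f1.
King squares — g1: attacked by Rf1; g2: attacked by Re2; h2: attacked by Re2.
Legal moves for White: none.
In check with no legal moves → checkmate.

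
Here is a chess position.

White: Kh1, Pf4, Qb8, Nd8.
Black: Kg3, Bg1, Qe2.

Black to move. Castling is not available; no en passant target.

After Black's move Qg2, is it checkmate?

yes

After Qg2: white king on h1; in check: yes, from the black queen on g2.
King squares — g1: attacked by Qg2; g2: attacked by Kg3; h2: attacked by Bg1.
White has no legal moves → checkmate.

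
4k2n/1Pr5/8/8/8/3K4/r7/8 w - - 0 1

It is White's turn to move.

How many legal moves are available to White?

7

White to move; king on d3.
In check: no.
Legal moves: Ke4, Kd4, Ke3, b8=Q+, b8=R+, b8=B, b8=N.
Count: 7.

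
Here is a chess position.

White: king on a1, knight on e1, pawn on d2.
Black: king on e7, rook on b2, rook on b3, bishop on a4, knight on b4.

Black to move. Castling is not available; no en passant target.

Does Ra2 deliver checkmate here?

yes

After Ra2: white king on a1; in check: yes, from the black rook on a2.
King squares — b1: attacked by Rb3; a2: attacked by Nb4; b2: attacked by Ra2.
White has no legal moves → checkmate.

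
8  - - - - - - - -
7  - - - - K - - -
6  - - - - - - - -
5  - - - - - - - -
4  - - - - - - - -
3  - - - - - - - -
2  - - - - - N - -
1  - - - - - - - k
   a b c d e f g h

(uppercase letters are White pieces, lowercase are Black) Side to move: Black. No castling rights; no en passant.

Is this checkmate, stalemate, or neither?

neither

Black to move; black king on h1.
In check: yes, from the white knight on f2.
Legal moves for Black: Kh2, Kg2, Kg1.
Black is in check but has 3 legal moves → neither.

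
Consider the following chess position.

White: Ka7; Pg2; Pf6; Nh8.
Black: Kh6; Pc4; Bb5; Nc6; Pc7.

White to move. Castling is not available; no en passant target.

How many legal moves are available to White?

White to move; king on a7.
In check: yes, from the black knight on c6.
Legal moves: Ka8, Kb7.
Count: 2.

2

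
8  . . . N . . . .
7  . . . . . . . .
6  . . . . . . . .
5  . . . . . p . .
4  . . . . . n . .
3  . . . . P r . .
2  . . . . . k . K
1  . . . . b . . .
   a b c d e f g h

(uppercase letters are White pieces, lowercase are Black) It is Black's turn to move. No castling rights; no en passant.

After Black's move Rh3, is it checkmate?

After Rh3: white king on h2; in check: yes, from the black rook on h3.
King squares — g1: attacked by Kf2; h1: attacked by Rh3; g2: attacked by Kf2; g3: attacked by Kf2; h3: attacked by Nf4.
White has no legal moves → checkmate.

yes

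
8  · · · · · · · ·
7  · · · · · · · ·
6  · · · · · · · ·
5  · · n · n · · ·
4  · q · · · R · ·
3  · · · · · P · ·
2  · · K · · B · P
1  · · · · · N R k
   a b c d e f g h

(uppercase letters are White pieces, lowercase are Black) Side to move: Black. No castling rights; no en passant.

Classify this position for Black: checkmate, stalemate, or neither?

Black to move; black king on h1.
In check: yes, from the white rook on g1.
King squares — g1: attacked by Bf2; g2: attacked by Rg1; h2: attacked by Nf1.
Legal moves for Black: none.
In check with no legal moves → checkmate.

checkmate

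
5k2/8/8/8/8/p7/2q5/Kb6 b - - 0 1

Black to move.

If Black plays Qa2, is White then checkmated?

yes

After Qa2: white king on a1; in check: yes, from the black queen on a2.
King squares — b1: attacked by Qa2; a2: attacked by Bb1; b2: attacked by Qa2.
White has no legal moves → checkmate.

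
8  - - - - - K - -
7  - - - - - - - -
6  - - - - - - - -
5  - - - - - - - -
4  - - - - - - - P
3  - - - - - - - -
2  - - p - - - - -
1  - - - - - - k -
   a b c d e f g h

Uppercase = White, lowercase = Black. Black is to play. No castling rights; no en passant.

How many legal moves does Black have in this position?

Black to move; king on g1.
In check: no.
Legal moves: Kh2, Kg2, Kf2, Kh1, Kf1, c1=Q, c1=R, c1=B, c1=N.
Count: 9.

9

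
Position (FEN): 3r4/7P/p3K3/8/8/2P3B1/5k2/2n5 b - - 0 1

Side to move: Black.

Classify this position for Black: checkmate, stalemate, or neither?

neither

Black to move; black king on f2.
In check: yes, from the white bishop on g3.
King squares — e1: attacked by Bg3; f1: available; g1: available; e2: available; g2: available; e3: available; f3: available; g3: available.
Legal moves for Black: Kxg3, Kf3, Ke3, Kg2, Ke2, Kg1, Kf1.
Black is in check but has 7 legal moves → neither.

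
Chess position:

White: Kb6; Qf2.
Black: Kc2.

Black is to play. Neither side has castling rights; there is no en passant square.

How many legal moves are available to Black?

Black to move; king on c2.
In check: yes, from the white queen on f2.
Legal moves: Kd3, Kc3, Kb3, Kd1, Kc1, Kb1.
Count: 6.

6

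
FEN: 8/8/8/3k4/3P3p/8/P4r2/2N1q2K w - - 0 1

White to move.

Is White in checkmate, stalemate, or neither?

checkmate

White to move; white king on h1.
In check: yes, from the black queen on e1.
King squares — g1: attacked by Qe1; g2: attacked by Rf2; h2: attacked by Rf2.
Legal moves for White: none.
In check with no legal moves → checkmate.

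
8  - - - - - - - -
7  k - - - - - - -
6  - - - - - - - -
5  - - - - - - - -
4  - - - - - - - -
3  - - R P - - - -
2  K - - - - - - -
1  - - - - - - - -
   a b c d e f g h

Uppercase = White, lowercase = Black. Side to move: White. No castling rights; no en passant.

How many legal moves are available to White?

15

White to move; king on a2.
In check: no.
Legal moves: Rc8, Rc7+, Rc6, Rc5, Rc4, Rb3, Ra3+, Rc2, Rc1, Kb3, Ka3, Kb2, Kb1, Ka1, d4.
Count: 15.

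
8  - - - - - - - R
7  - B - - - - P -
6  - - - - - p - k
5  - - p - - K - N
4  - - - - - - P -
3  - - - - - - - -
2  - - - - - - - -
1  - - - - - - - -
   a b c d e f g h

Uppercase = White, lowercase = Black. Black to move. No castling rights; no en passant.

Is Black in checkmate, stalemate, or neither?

checkmate

Black to move; black king on h6.
In check: yes, from the white rook on h8.
King squares — g5: attacked by Kf5; h5: attacked by Pg4; g6: attacked by Kf5; g7: attacked by Nh5; h7: attacked by Rh8.
Legal moves for Black: none.
In check with no legal moves → checkmate.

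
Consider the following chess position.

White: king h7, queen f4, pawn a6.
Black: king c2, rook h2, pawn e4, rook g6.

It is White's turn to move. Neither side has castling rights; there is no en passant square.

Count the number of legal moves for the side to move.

White to move; king on h7.
In check: yes, from the black rook on h2.
Legal moves: Kxg6, Qh6, Qh4, Qxh2+.
Count: 4.

4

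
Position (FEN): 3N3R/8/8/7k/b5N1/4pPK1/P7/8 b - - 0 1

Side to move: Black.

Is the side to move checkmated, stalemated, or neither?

Black to move; black king on h5.
In check: yes, from the white rook on h8.
Legal moves for Black: Kg6, Kg5.
Black is in check but has 2 legal moves → neither.

neither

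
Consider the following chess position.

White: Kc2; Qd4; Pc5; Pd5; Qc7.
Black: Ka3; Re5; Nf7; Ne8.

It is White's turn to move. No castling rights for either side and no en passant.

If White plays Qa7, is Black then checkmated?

After Qa7: black king on a3; in check: yes, from the white queen on a7.
King squares — a2: attacked by Qa7; b2: attacked by Kc2; b3: attacked by Kc2; a4: attacked by Qd4; b4: attacked by Qd4.
Black has no legal moves → checkmate.

yes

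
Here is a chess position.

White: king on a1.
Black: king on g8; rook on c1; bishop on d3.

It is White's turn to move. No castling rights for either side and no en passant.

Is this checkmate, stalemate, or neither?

neither

White to move; white king on a1.
In check: yes, from the black rook on c1.
King squares — b1: attacked by Rc1; a2: available; b2: available.
Legal moves for White: Kb2, Ka2.
White is in check but has 2 legal moves → neither.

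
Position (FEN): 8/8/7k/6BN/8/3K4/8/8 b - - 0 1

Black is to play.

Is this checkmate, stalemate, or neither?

neither

Black to move; black king on h6.
In check: yes, from the white bishop on g5.
King squares — g5: available; h5: available; g6: available; g7: attacked by Nh5; h7: available.
Legal moves for Black: Kh7, Kg6, Kxh5, Kxg5.
Black is in check but has 4 legal moves → neither.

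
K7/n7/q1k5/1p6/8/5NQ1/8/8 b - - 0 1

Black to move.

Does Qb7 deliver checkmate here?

After Qb7: white king on a8; in check: yes, from the black queen on b7.
King squares — a7: attacked by Qb7; b7: attacked by Kc6; b8: attacked by Qb7.
White has no legal moves → checkmate.

yes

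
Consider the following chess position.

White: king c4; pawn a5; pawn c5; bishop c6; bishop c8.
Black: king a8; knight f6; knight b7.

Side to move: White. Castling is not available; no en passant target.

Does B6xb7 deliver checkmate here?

no

After B6xb7: black king on a8; in check: yes, from the white bishop on b7.
Black has 2 legal replies: Kb8, Ka7.
In check but a legal move exists → not checkmate.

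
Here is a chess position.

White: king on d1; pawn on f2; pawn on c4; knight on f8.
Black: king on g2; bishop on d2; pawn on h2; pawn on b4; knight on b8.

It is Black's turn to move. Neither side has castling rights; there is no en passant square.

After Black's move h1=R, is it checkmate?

no

After h1=R: white king on d1; in check: yes, from the black rook on h1.
White has 3 legal replies: Ke2, Kxd2, Kc2.
In check but a legal move exists → not checkmate.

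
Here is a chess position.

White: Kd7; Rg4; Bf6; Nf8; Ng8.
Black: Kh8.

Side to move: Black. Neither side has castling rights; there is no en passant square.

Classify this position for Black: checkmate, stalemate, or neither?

checkmate

Black to move; black king on h8.
In check: yes, from the white bishop on f6.
King squares — g7: attacked by Rg4; h7: attacked by Nf8; g8: attacked by Rg4.
Legal moves for Black: none.
In check with no legal moves → checkmate.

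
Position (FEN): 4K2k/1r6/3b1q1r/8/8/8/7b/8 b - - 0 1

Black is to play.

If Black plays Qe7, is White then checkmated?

After Qe7: white king on e8; in check: yes, from the black queen on e7.
King squares — d7: attacked by Rb7; e7: attacked by Bd6; f7: attacked by Qe7; d8: attacked by Qe7; f8: attacked by Qe7.
White has no legal moves → checkmate.

yes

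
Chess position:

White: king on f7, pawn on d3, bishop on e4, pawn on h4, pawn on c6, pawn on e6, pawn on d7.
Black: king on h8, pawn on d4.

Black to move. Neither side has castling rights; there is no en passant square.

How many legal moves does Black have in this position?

Black to move; king on h8.
In check: no.
Legal moves: none.
Count: 0.

0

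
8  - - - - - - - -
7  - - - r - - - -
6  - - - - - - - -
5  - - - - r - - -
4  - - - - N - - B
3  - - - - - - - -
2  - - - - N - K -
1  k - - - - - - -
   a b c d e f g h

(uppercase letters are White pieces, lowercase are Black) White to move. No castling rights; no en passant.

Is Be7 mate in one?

After Be7: black king on a1; in check: no.
Black is not in check, so this cannot be checkmate.

no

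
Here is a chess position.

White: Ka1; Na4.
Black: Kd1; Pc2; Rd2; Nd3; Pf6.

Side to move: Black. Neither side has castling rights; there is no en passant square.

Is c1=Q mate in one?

After c1=Q: white king on a1; in check: yes, from the black queen on c1.
King squares — b1: attacked by Qc1; a2: attacked by Rd2; b2: attacked by Qc1.
White has no legal moves → checkmate.

yes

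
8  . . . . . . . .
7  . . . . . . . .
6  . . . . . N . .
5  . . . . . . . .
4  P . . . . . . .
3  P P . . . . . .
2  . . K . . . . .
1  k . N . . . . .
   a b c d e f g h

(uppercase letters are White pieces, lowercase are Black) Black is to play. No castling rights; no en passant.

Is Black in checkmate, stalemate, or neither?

stalemate

Black to move; black king on a1.
In check: no.
King squares — b1: attacked by Kc2; a2: attacked by Nc1; b2: attacked by Kc2.
Legal moves for Black: none.
Not in check and no legal moves → stalemate.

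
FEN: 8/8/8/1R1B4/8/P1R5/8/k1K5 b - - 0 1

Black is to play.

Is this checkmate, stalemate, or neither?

Black to move; black king on a1.
In check: no.
King squares — b1: attacked by Kc1; a2: attacked by Bd5; b2: attacked by Kc1.
Legal moves for Black: none.
Not in check and no legal moves → stalemate.

stalemate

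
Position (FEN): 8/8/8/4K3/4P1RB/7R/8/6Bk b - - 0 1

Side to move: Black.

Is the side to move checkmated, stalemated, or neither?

checkmate

Black to move; black king on h1.
In check: yes, from the white rook on h3.
King squares — g1: attacked by Rg4; g2: attacked by Rg4; h2: attacked by Bg1.
Legal moves for Black: none.
In check with no legal moves → checkmate.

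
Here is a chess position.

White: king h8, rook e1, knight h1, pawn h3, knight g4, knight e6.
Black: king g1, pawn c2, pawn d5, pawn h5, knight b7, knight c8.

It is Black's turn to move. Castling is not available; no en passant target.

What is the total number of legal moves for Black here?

Black to move; king on g1.
In check: yes, from the white rook on e1.
Legal moves: Kg2.
Count: 1.

1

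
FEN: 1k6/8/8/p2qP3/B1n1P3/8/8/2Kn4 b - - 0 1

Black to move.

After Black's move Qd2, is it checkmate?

After Qd2: white king on c1; in check: yes, from the black queen on d2.
White has 1 legal reply: Kb1.
In check but a legal move exists → not checkmate.

no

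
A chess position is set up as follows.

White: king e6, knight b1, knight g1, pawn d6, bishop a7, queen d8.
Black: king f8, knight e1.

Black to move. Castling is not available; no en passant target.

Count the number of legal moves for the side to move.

Black to move; king on f8.
In check: yes, from the white queen on d8.
Legal moves: Kg7.
Count: 1.

1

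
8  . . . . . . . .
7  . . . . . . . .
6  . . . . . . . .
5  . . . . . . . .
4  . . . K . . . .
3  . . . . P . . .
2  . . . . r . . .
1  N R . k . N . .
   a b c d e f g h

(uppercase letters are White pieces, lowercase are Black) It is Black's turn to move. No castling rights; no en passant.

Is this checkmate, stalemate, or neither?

checkmate

Black to move; black king on d1.
In check: yes, from the white rook on b1.
King squares — c1: attacked by Rb1; e1: attacked by Rb1; c2: attacked by Na1; d2: attacked by Nf1; e2: own rook.
Legal moves for Black: none.
In check with no legal moves → checkmate.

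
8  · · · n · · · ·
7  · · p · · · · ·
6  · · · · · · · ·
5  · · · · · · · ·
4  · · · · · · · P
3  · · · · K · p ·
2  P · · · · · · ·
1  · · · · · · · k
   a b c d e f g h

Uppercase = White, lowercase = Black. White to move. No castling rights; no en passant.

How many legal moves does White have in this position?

10

White to move; king on e3.
In check: no.
Legal moves: Kf4, Ke4, Kd4, Kf3, Kd3, Ke2, Kd2, h5, a3, a4.
Count: 10.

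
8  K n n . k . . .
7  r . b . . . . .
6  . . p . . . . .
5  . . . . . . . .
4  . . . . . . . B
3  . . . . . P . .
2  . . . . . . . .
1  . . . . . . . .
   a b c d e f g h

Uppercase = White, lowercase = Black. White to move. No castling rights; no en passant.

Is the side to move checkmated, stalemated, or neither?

White to move; white king on a8.
In check: yes, from the black rook on a7.
King squares — a7: attacked by Nc8; b7: attacked by Ra7; b8: attacked by Bc7.
Legal moves for White: none.
In check with no legal moves → checkmate.

checkmate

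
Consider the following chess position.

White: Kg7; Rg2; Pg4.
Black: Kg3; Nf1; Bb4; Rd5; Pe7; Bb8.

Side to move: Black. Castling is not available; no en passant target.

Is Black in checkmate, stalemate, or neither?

neither

Black to move; black king on g3.
In check: yes, from the white rook on g2.
Legal moves for Black: Kh4, Kf4, Kh3, Kf3, Kxg2.
Black is in check but has 5 legal moves → neither.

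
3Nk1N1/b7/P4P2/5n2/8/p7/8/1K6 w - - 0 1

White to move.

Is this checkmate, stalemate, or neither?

White to move; white king on b1.
In check: no.
Legal moves for White: Ne7, Nh6, Nf7, Nb7, Ne6, Nc6, Kc2, Ka2, Kc1, Ka1, f7+.
White has 11 legal moves and is not in check → neither.

neither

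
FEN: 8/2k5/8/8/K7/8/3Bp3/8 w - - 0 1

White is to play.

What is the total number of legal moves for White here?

14

White to move; king on a4.
In check: no.
Legal moves: Kb5, Ka5, Kb4, Kb3, Ka3, Bh6, Bg5, Ba5+, Bf4+, Bb4, Be3, Bc3, Be1, Bc1.
Count: 14.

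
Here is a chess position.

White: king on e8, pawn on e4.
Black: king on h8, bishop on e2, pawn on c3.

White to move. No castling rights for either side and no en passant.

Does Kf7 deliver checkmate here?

After Kf7: black king on h8; in check: no.
Black is not in check, so this cannot be checkmate.

no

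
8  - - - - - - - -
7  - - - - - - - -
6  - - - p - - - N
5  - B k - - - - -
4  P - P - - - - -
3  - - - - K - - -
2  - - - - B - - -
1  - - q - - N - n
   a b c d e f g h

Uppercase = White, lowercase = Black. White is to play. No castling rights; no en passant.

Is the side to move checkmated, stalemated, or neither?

neither

White to move; white king on e3.
In check: yes, from the black queen on c1.
Legal moves for White: Ke4, Kf3, Kd3, Nd2.
White is in check but has 4 legal moves → neither.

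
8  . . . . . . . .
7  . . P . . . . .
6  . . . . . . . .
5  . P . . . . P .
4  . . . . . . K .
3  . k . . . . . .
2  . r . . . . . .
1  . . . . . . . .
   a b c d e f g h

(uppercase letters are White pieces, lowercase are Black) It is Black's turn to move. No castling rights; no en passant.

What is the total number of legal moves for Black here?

15

Black to move; king on b3.
In check: no.
Legal moves: Kc4, Kb4, Ka4, Kc3, Ka3, Kc2, Ka2, Rh2, Rg2+, Rf2, Re2, Rd2, Rc2, Ra2, Rb1.
Count: 15.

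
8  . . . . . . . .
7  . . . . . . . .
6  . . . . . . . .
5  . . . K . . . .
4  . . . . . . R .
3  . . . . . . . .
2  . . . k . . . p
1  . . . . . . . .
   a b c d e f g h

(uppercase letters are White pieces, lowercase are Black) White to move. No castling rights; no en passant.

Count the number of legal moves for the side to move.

22

White to move; king on d5.
In check: no.
Legal moves: Ke6, Kd6, Kc6, Ke5, Kc5, Ke4, Kd4, Kc4, Rg8, Rg7, Rg6, Rg5, Rh4, Rf4, Re4, Rd4+, Rc4, Rb4, Ra4, Rg3, Rg2+, Rg1.
Count: 22.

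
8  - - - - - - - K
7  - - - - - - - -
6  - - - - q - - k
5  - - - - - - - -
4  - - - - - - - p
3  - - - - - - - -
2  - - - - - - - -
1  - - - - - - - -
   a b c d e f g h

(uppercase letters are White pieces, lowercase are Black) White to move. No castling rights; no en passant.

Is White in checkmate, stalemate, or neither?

White to move; white king on h8.
In check: no.
King squares — g7: attacked by Kh6; h7: attacked by Kh6; g8: attacked by Qe6.
Legal moves for White: none.
Not in check and no legal moves → stalemate.

stalemate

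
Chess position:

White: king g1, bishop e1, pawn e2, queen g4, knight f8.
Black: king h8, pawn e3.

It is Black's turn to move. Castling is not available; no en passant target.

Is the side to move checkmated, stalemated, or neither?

stalemate

Black to move; black king on h8.
In check: no.
King squares — g7: attacked by Qg4; h7: attacked by Nf8; g8: attacked by Qg4.
Legal moves for Black: none.
Not in check and no legal moves → stalemate.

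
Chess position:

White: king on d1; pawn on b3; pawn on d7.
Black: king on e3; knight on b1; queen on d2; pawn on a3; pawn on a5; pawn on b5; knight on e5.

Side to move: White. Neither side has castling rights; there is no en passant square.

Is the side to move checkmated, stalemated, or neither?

White to move; white king on d1.
In check: yes, from the black queen on d2.
King squares — c1: attacked by Qd2; e1: attacked by Qd2; c2: attacked by Qd2; d2: attacked by Nb1; e2: attacked by Qd2.
Legal moves for White: none.
In check with no legal moves → checkmate.

checkmate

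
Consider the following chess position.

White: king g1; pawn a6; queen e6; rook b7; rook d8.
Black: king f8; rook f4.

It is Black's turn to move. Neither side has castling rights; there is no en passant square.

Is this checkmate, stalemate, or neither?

checkmate

Black to move; black king on f8.
In check: yes, from the white rook on d8.
King squares — e7: attacked by Qe6; f7: attacked by Qe6; g7: attacked by Rb7; e8: attacked by Qe6; g8: attacked by Qe6.
Legal moves for Black: none.
In check with no legal moves → checkmate.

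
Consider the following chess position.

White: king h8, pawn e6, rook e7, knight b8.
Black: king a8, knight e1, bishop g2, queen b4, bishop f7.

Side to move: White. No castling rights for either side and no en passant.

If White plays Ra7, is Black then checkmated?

no

After Ra7: black king on a8; in check: yes, from the white rook on a7.
Black has 2 legal replies: Kxb8, Kxa7.
In check but a legal move exists → not checkmate.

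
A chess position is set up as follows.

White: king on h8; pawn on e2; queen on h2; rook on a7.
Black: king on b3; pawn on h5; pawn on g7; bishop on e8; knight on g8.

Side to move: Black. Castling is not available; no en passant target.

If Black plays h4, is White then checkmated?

After h4: white king on h8; in check: no.
White is not in check, so this cannot be checkmate.

no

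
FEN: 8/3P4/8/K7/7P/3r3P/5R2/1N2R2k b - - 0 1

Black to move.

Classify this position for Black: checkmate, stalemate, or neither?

checkmate

Black to move; black king on h1.
In check: yes, from the white rook on e1.
King squares — g1: attacked by Re1; g2: attacked by Rf2; h2: attacked by Rf2.
Legal moves for Black: none.
In check with no legal moves → checkmate.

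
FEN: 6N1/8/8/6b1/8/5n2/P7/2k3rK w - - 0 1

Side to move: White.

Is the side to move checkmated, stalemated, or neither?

White to move; white king on h1.
In check: yes, from the black rook on g1.
King squares — g1: attacked by Nf3; g2: attacked by Rg1; h2: attacked by Nf3.
Legal moves for White: none.
In check with no legal moves → checkmate.

checkmate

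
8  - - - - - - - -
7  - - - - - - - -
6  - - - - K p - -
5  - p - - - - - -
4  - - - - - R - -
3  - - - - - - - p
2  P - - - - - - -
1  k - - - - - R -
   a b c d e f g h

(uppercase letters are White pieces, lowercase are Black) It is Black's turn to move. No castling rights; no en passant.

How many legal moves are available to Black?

Black to move; king on a1.
In check: yes, from the white rook on g1.
Legal moves: Kb2, Kxa2.
Count: 2.

2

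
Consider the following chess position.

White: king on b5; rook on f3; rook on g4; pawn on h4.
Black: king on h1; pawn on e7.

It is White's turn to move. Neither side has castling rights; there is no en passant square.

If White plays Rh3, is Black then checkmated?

yes

After Rh3: black king on h1; in check: yes, from the white rook on h3.
King squares — g1: attacked by Rg4; g2: attacked by Rg4; h2: attacked by Rh3.
Black has no legal moves → checkmate.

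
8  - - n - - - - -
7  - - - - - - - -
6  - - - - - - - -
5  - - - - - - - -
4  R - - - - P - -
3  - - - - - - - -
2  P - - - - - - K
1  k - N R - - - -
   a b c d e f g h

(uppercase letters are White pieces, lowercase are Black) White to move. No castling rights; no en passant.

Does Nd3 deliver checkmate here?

yes

After Nd3: black king on a1; in check: yes, from the white rook on d1.
King squares — b1: attacked by Rd1; a2: attacked by Ra4; b2: attacked by Nd3.
Black has no legal moves → checkmate.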